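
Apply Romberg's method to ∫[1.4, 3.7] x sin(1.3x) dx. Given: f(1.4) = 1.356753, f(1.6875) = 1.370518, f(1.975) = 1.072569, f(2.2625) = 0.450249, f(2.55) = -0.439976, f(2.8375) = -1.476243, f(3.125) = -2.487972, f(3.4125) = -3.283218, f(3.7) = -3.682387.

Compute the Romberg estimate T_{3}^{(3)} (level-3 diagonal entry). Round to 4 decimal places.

T_{0}^{(0)} (trapezoid, 1 panel, h=2.3000): -2.674479
T_{1}^{(0)} (trapezoid, 2 panels, h=1.1500): -1.843212
T_{2}^{(0)} (trapezoid, 4 panels, h=0.5750): -1.735463
T_{3}^{(0)} (trapezoid, 8 panels, h=0.2875): -1.712606
T_{1}^{(1)} = -1.843212 + (-1.843212 − (-2.674479))/3 = -1.566123
T_{2}^{(1)} = -1.735463 + (-1.735463 − (-1.843212))/3 = -1.699547
T_{3}^{(1)} = -1.712606 + (-1.712606 − (-1.735463))/3 = -1.704987
T_{2}^{(2)} = -1.699547 + (-1.699547 − (-1.566123))/15 = -1.708442
T_{3}^{(2)} = -1.704987 + (-1.704987 − (-1.699547))/15 = -1.705350
T_{3}^{(3)} = -1.705350 + (-1.705350 − (-1.708442))/63 = -1.705301

-1.7053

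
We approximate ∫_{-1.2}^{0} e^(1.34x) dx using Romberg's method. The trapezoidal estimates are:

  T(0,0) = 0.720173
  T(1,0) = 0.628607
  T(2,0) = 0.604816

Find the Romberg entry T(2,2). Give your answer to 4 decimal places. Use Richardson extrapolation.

T(1,1) = 0.628607 + (0.628607 − 0.720173)/3 = 0.598085
T(2,1) = 0.604816 + (0.604816 − 0.628607)/3 = 0.596886
T(2,2) = 0.596886 + (0.596886 − 0.598085)/15 = 0.596806

0.5968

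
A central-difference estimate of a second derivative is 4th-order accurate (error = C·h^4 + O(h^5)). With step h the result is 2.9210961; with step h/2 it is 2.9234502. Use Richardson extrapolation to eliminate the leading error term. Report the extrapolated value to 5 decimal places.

2.92361

Extrapolated value = (16·A(h/2) − A(h)) / (16 − 1)
= (16·2.9234502 − 2.9210961) / 15
= 43.8541071 / 15 = 2.9236071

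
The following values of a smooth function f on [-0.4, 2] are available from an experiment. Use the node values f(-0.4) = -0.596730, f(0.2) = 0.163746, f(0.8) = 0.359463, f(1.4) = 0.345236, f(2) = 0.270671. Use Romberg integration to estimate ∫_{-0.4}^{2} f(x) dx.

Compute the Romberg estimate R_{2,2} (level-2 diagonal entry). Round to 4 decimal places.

R_{0,0} (trapezoid, 1 panel, h=2.4000): -0.391271
R_{1,0} (trapezoid, 2 panels, h=1.2000): 0.235720
R_{2,0} (trapezoid, 4 panels, h=0.6000): 0.423249
R_{1,1} = 0.235720 + (0.235720 − (-0.391271))/3 = 0.444717
R_{2,1} = 0.423249 + (0.423249 − 0.235720)/3 = 0.485759
R_{2,2} = 0.485759 + (0.485759 − 0.444717)/15 = 0.488495

0.4885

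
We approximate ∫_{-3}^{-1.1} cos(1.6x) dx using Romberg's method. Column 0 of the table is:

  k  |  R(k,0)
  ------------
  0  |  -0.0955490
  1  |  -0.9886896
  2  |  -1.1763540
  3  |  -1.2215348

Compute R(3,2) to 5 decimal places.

Richardson extrapolation on the trapezoidal column (denominator 4−1=3):
R(2,1) = (4·(-1.1763540) − (-0.9886896)) / 3 = -1.2389088
R(3,1) = (4·(-1.2215348) − (-1.1763540)) / 3 = -1.2365951
R(3,2) = -1.2365951 + (-1.2365951 − (-1.2389088))/15 = -1.2364409

-1.23644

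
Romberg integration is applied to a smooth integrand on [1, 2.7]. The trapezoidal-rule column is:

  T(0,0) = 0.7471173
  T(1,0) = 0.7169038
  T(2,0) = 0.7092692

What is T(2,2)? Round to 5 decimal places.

0.70672

Richardson extrapolation on the trapezoidal column (denominator 4−1=3):
T(1,1) = (4·0.7169038 − 0.7471173) / 3 = 0.7068326
T(2,1) = (4·0.7092692 − 0.7169038) / 3 = 0.7067243
T(2,2) = (16·0.7067243 − 0.7068326) / 15 = 0.7067171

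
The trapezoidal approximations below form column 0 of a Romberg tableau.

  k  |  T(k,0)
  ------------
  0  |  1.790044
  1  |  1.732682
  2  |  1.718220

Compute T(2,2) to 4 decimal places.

1.7134

Richardson extrapolation on the trapezoidal column (denominator 4−1=3):
T(1,1) = 1.732682 + (1.732682 − 1.790044)/3 = 1.713561
T(2,1) = 1.718220 + (1.718220 − 1.732682)/3 = 1.713399
T(2,2) = (16·1.713399 − 1.713561) / 15 = 1.713388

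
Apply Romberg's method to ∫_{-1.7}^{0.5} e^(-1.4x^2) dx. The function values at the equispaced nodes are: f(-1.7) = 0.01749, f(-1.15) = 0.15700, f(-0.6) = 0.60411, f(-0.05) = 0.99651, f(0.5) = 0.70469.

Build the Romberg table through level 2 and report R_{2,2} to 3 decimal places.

1.203

R_{0,0} (trapezoid, 1 panel, h=2.2000): 0.79440
R_{1,0} (trapezoid, 2 panels, h=1.1000): 1.06172
R_{2,0} (trapezoid, 4 panels, h=0.5500): 1.16529
R_{1,1} = 1.06172 + (1.06172 − 0.79440)/3 = 1.15083
R_{2,1} = 1.16529 + (1.16529 − 1.06172)/3 = 1.19981
R_{2,2} = 1.19981 + (1.19981 − 1.15083)/15 = 1.20308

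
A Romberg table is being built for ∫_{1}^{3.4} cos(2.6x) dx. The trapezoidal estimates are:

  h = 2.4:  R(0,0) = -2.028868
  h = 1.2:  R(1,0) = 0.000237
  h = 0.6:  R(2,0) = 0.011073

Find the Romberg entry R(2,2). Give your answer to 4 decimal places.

R(1,1) = 0.000237 + (0.000237 − (-2.028868))/3 = 0.676605
R(2,1) = 0.011073 + (0.011073 − 0.000237)/3 = 0.014685
R(2,2) = 0.014685 + (0.014685 − 0.676605)/15 = -0.029443

-0.0294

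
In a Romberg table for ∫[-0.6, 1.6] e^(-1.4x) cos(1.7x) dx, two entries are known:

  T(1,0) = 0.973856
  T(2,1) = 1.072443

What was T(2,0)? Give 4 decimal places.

1.0478

From T(2,1) = (4·T(2,0) − T(1,0))/3, solve for T(2,0):
4·T(2,0) = 3·1.072443 + 0.973856 = 4.191185
T(2,0) = 1.047796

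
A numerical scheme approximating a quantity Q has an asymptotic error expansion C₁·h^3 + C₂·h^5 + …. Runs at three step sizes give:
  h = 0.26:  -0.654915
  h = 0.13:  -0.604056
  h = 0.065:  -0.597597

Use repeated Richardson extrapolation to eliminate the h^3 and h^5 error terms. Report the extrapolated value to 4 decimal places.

-0.5967

First eliminate the h^3 term (factor 2^3 = 8):
  B₁ = (8·(-0.604056) − (-0.654915))/7 = -0.596790
  B₂ = (8·(-0.597597) − (-0.604056))/7 = -0.596674
Then eliminate the h^5 term (factor 2^5 = 32):
  (32·(-0.596674) − (-0.596790))/31 = -0.596670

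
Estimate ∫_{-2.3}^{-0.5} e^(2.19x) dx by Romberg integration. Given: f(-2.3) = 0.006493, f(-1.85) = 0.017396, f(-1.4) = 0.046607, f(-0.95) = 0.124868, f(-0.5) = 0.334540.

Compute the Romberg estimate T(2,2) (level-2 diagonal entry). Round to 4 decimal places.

T(0,0) (trapezoid, 1 panel, h=1.8000): 0.306930
T(1,0) (trapezoid, 2 panels, h=0.9000): 0.195411
T(2,0) (trapezoid, 4 panels, h=0.4500): 0.161724
T(1,1) = 0.195411 + (0.195411 − 0.306930)/3 = 0.158238
T(2,1) = 0.161724 + (0.161724 − 0.195411)/3 = 0.150495
T(2,2) = 0.150495 + (0.150495 − 0.158238)/15 = 0.149979

0.1500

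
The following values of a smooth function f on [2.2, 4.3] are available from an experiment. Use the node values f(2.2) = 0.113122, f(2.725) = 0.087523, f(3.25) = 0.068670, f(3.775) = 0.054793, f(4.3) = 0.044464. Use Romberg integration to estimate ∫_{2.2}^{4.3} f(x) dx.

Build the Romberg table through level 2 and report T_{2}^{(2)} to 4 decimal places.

0.1512

T_{0}^{(0)} (trapezoid, 1 panel, h=2.1000): 0.165465
T_{1}^{(0)} (trapezoid, 2 panels, h=1.0500): 0.154836
T_{2}^{(0)} (trapezoid, 4 panels, h=0.5250): 0.152134
T_{1}^{(1)} = 0.154836 + (0.154836 − 0.165465)/3 = 0.151293
T_{2}^{(1)} = 0.152134 + (0.152134 − 0.154836)/3 = 0.151233
T_{2}^{(2)} = 0.151233 + (0.151233 − 0.151293)/15 = 0.151229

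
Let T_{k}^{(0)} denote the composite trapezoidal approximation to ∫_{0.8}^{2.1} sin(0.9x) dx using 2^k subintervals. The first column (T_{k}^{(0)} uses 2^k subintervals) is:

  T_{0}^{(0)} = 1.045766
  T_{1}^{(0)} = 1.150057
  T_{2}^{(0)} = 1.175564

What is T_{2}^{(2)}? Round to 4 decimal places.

1.1840

Richardson extrapolation on the trapezoidal column (denominator 4−1=3):
T_{1}^{(1)} = 1.150057 + (1.150057 − 1.045766)/3 = 1.184821
T_{2}^{(1)} = (4·1.175564 − 1.150057) / 3 = 1.184066
T_{2}^{(2)} = 1.184066 + (1.184066 − 1.184821)/15 = 1.184016
(Column j=1 coincides with Simpson's rule on the same nodes.)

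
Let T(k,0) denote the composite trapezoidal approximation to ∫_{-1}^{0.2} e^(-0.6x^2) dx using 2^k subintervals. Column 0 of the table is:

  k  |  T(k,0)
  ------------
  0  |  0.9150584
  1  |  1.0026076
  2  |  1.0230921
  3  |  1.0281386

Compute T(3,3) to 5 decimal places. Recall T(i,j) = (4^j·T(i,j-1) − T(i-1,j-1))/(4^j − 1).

Richardson extrapolation on the trapezoidal column (denominator 4−1=3):
T(1,1) = (4·1.0026076 − 0.9150584) / 3 = 1.0317907
T(2,1) = 1.0230921 + (1.0230921 − 1.0026076)/3 = 1.0299203
T(3,1) = 1.0281386 + (1.0281386 − 1.0230921)/3 = 1.0298208
T(2,2) = 1.0299203 + (1.0299203 − 1.0317907)/15 = 1.0297956
T(3,2) = (16·1.0298208 − 1.0299203) / 15 = 1.0298142
T(3,3) = 1.0298142 + (1.0298142 − 1.0297956)/63 = 1.0298145

1.02981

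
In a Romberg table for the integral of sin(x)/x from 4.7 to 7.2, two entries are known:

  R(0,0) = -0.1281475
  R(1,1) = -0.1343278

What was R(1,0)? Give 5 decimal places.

From R(1,1) = (4·R(1,0) − R(0,0))/3, solve for R(1,0):
4·R(1,0) = 3·(-0.1343278) + (-0.1281475) = -0.5311309
R(1,0) = -0.1327827

-0.13278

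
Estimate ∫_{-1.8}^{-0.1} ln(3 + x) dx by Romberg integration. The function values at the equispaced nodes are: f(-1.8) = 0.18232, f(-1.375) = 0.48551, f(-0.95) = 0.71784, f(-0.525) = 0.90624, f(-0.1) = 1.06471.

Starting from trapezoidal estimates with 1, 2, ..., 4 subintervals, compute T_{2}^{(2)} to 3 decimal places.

1.169

T_{0}^{(0)} (trapezoid, 1 panel, h=1.7000): 1.05998
T_{1}^{(0)} (trapezoid, 2 panels, h=0.8500): 1.14015
T_{2}^{(0)} (trapezoid, 4 panels, h=0.4250): 1.16157
T_{1}^{(1)} = 1.14015 + (1.14015 − 1.05998)/3 = 1.16687
T_{2}^{(1)} = 1.16157 + (1.16157 − 1.14015)/3 = 1.16871
T_{2}^{(2)} = 1.16871 + (1.16871 − 1.16687)/15 = 1.16883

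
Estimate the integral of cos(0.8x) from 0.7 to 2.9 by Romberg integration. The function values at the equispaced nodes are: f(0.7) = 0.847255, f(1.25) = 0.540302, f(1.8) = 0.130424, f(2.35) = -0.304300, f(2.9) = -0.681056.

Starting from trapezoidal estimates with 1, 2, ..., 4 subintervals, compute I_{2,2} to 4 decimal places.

0.2513

I_{0,0} (trapezoid, 1 panel, h=2.2000): 0.182819
I_{1,0} (trapezoid, 2 panels, h=1.1000): 0.234876
I_{2,0} (trapezoid, 4 panels, h=0.5500): 0.247239
I_{1,1} = 0.234876 + (0.234876 − 0.182819)/3 = 0.252228
I_{2,1} = 0.247239 + (0.247239 − 0.234876)/3 = 0.251360
I_{2,2} = 0.251360 + (0.251360 − 0.252228)/15 = 0.251302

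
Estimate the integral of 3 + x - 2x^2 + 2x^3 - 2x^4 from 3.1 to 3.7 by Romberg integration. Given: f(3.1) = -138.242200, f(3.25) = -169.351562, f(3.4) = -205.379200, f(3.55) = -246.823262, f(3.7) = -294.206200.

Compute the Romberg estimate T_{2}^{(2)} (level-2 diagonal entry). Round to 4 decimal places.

T_{0}^{(0)} (trapezoid, 1 panel, h=0.6000): -129.734520
T_{1}^{(0)} (trapezoid, 2 panels, h=0.3000): -126.481020
T_{2}^{(0)} (trapezoid, 4 panels, h=0.1500): -125.666734
T_{1}^{(1)} = -126.481020 + (-126.481020 − (-129.734520))/3 = -125.396520
T_{2}^{(1)} = -125.666734 + (-125.666734 − (-126.481020))/3 = -125.395305
T_{2}^{(2)} = -125.395305 + (-125.395305 − (-125.396520))/15 = -125.395224

-125.3952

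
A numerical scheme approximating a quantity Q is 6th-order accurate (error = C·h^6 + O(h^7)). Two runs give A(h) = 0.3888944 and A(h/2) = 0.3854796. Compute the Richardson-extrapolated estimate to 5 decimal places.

The leading error scales as h^6; refining by a factor of 2 reduces it by 2^6 = 64.
Extrapolated value = (64·A(h/2) − A(h)) / (64 − 1)
= (64·0.3854796 − 0.3888944) / 63
= 24.2818000 / 63 = 0.3854254

0.38543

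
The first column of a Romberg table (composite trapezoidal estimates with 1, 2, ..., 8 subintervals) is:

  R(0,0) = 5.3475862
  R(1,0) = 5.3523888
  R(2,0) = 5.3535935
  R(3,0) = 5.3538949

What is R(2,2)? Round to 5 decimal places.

5.35400

Richardson extrapolation on the trapezoidal column (denominator 4−1=3):
R(1,1) = 5.3523888 + (5.3523888 − 5.3475862)/3 = 5.3539897
R(2,1) = (4·5.3535935 − 5.3523888) / 3 = 5.3539951
R(2,2) = (16·5.3539951 − 5.3539897) / 15 = 5.3539955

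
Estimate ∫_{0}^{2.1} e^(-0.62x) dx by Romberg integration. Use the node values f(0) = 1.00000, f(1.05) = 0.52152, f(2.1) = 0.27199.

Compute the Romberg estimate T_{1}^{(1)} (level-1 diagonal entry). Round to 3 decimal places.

T_{0}^{(0)} (trapezoid, 1 panel, h=2.1000): 1.33559
T_{1}^{(0)} (trapezoid, 2 panels, h=1.0500): 1.21539
T_{1}^{(1)} = 1.21539 + (1.21539 − 1.33559)/3 = 1.17532

1.175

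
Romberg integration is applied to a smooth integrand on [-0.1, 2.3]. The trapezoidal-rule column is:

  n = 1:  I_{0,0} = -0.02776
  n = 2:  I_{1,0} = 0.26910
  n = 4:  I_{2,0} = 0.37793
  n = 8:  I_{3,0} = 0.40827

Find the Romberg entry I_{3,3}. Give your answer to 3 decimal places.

Richardson extrapolation on the trapezoidal column (denominator 4−1=3):
I_{1,1} = (4·0.26910 − (-0.02776)) / 3 = 0.36805
I_{2,1} = (4·0.37793 − 0.26910) / 3 = 0.41421
I_{3,1} = 0.40827 + (0.40827 − 0.37793)/3 = 0.41838
I_{2,2} = (16·0.41421 − 0.36805) / 15 = 0.41729
I_{3,2} = (16·0.41838 − 0.41421) / 15 = 0.41866
I_{3,3} = (64·0.41866 − 0.41729) / 63 = 0.41868

0.419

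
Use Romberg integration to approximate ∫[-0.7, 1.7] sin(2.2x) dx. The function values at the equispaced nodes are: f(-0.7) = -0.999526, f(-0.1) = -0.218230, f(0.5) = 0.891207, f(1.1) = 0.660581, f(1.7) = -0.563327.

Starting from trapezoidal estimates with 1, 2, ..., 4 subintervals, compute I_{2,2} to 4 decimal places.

0.3709

I_{0,0} (trapezoid, 1 panel, h=2.4000): -1.875424
I_{1,0} (trapezoid, 2 panels, h=1.2000): 0.131737
I_{2,0} (trapezoid, 4 panels, h=0.6000): 0.331279
I_{1,1} = 0.131737 + (0.131737 − (-1.875424))/3 = 0.800791
I_{2,1} = 0.331279 + (0.331279 − 0.131737)/3 = 0.397793
I_{2,2} = 0.397793 + (0.397793 − 0.800791)/15 = 0.370926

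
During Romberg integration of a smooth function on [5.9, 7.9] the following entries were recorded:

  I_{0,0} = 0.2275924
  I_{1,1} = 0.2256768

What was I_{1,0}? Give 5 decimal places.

From I_{1,1} = (4·I_{1,0} − I_{0,0})/3, solve for I_{1,0}:
4·I_{1,0} = 3·0.2256768 + 0.2275924 = 0.9046228
I_{1,0} = 0.2261557

0.22616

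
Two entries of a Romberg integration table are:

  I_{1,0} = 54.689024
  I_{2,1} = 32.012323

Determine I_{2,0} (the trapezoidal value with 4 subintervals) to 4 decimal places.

From I_{2,1} = (4·I_{2,0} − I_{1,0})/3, solve for I_{2,0}:
4·I_{2,0} = 3·32.012323 + 54.689024 = 150.725993
I_{2,0} = 37.681498

37.6815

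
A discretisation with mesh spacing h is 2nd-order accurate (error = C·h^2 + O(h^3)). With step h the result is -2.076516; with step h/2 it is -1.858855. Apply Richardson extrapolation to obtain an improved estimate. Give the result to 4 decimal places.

-1.7863

The leading error scales as h^2; refining by a factor of 2 reduces it by 2^2 = 4.
Extrapolated value = (4·A(h/2) − A(h)) / (4 − 1)
= (4·(-1.858855) − (-2.076516)) / 3
= -5.358904 / 3 = -1.786301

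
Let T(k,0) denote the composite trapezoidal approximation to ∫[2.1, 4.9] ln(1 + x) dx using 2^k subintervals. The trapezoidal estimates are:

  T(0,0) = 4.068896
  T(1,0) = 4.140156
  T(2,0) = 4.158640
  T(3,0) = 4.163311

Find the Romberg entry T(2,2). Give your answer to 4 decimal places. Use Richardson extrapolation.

4.1649

Richardson extrapolation on the trapezoidal column (denominator 4−1=3):
T(1,1) = 4.140156 + (4.140156 − 4.068896)/3 = 4.163909
T(2,1) = (4·4.158640 − 4.140156) / 3 = 4.164801
T(2,2) = (16·4.164801 − 4.163909) / 15 = 4.164860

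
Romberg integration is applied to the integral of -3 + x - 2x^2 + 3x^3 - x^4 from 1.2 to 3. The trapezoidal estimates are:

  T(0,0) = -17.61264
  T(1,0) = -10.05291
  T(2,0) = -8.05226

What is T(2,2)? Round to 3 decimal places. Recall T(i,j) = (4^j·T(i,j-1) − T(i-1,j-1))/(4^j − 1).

T(1,1) = -10.05291 + (-10.05291 − (-17.61264))/3 = -7.53300
T(2,1) = (4·(-8.05226) − (-10.05291)) / 3 = -7.38538
T(2,2) = -7.38538 + (-7.38538 − (-7.53300))/15 = -7.37554
(Column j=1 coincides with Simpson's rule on the same nodes.)

-7.376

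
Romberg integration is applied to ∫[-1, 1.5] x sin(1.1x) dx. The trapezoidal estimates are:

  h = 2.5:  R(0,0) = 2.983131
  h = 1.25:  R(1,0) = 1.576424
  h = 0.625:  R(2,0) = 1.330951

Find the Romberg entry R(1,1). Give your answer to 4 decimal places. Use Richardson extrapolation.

1.1075

R(1,1) = (4·1.576424 − 2.983131) / 3 = 1.107522
(Column j=1 coincides with Simpson's rule on the same nodes.)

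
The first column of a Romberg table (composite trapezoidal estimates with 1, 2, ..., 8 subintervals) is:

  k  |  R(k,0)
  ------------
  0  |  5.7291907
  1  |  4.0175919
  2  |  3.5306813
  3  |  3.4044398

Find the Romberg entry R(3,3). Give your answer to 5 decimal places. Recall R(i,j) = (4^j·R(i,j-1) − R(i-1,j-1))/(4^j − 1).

Richardson extrapolation on the trapezoidal column (denominator 4−1=3):
R(1,1) = (4·4.0175919 − 5.7291907) / 3 = 3.4470590
R(2,1) = (4·3.5306813 − 4.0175919) / 3 = 3.3683778
R(3,1) = (4·3.4044398 − 3.5306813) / 3 = 3.3623593
R(2,2) = 3.3683778 + (3.3683778 − 3.4470590)/15 = 3.3631324
R(3,2) = 3.3623593 + (3.3623593 − 3.3683778)/15 = 3.3619581
R(3,3) = (64·3.3619581 − 3.3631324) / 63 = 3.3619395

3.36194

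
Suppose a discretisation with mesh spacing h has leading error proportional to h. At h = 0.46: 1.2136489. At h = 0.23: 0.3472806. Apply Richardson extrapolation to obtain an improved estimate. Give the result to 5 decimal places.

-0.51909

The leading error scales as h; refining by a factor of 2 reduces it by 2^1 = 2.
Extrapolated value = (2·A(h/2) − A(h)) / (2 − 1)
= (2·0.3472806 − 1.2136489) / 1
= -0.5190877 / 1 = -0.5190877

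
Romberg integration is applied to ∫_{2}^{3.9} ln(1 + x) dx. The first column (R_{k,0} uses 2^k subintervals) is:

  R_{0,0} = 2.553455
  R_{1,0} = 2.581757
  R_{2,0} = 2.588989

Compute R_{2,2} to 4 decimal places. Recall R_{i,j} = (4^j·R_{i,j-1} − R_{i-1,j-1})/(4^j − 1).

R_{1,1} = (4·2.581757 − 2.553455) / 3 = 2.591191
R_{2,1} = 2.588989 + (2.588989 − 2.581757)/3 = 2.591400
R_{2,2} = (16·2.591400 − 2.591191) / 15 = 2.591414

2.5914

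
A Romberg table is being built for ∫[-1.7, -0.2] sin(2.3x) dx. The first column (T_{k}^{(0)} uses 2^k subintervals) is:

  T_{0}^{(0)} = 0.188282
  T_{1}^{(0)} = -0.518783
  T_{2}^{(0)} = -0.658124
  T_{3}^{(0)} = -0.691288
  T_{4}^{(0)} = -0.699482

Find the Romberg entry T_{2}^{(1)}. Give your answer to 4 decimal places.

-0.7046

T_{2}^{(1)} = -0.658124 + (-0.658124 − (-0.518783))/3 = -0.704571
(Column j=1 coincides with Simpson's rule on the same nodes.)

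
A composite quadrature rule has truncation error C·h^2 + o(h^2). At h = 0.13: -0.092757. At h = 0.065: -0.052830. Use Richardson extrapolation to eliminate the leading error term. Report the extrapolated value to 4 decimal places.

-0.0395

Extrapolated value = (4·A(h/2) − A(h)) / (4 − 1)
= (4·(-0.052830) − (-0.092757)) / 3
= -0.118563 / 3 = -0.039521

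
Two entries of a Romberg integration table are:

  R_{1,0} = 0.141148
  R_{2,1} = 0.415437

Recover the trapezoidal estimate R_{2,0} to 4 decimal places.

0.3469

From R_{2,1} = (4·R_{2,0} − R_{1,0})/3, solve for R_{2,0}:
4·R_{2,0} = 3·0.415437 + 0.141148 = 1.387459
R_{2,0} = 0.346865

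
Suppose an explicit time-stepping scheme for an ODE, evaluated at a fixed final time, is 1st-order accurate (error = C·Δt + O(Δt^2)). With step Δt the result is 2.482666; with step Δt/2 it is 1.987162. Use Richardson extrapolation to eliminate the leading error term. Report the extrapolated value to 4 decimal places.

The leading error scales as Δt; refining by a factor of 2 reduces it by 2^1 = 2.
Extrapolated value = (2·A(Δt/2) − A(Δt)) / (2 − 1)
= (2·1.987162 − 2.482666) / 1
= 1.491658 / 1 = 1.491658

1.4917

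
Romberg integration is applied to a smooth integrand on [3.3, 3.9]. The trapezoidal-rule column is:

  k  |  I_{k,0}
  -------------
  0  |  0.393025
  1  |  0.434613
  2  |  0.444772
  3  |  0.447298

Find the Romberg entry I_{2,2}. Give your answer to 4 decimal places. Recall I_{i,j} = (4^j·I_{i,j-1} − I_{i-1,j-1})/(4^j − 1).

Richardson extrapolation on the trapezoidal column (denominator 4−1=3):
I_{1,1} = (4·0.434613 − 0.393025) / 3 = 0.448476
I_{2,1} = 0.444772 + (0.444772 − 0.434613)/3 = 0.448158
I_{2,2} = 0.448158 + (0.448158 − 0.448476)/15 = 0.448137
(Column j=1 coincides with Simpson's rule on the same nodes.)

0.4481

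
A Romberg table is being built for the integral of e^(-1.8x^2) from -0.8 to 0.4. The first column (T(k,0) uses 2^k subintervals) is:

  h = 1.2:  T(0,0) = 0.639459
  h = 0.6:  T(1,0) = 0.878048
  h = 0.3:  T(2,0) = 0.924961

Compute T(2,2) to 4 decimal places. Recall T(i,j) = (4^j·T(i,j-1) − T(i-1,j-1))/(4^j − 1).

0.9395

Richardson extrapolation on the trapezoidal column (denominator 4−1=3):
T(1,1) = 0.878048 + (0.878048 − 0.639459)/3 = 0.957578
T(2,1) = (4·0.924961 − 0.878048) / 3 = 0.940599
T(2,2) = (16·0.940599 − 0.957578) / 15 = 0.939467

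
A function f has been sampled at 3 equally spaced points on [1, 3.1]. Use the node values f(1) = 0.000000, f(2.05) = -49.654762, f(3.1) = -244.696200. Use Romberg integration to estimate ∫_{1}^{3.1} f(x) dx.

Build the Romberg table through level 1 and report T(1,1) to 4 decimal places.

-155.1603

T(0,0) (trapezoid, 1 panel, h=2.1000): -256.931010
T(1,0) (trapezoid, 2 panels, h=1.0500): -180.603005
T(1,1) = -180.603005 + (-180.603005 − (-256.931010))/3 = -155.160337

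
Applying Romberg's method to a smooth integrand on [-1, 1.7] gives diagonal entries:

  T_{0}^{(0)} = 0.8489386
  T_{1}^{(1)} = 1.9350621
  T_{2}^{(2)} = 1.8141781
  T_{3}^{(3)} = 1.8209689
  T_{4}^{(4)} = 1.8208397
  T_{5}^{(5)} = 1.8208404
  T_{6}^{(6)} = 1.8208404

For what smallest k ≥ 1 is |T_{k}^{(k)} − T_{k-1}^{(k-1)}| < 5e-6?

k = 5

|T_{1}^{(1)} − T_{0}^{(0)}| = 1.0861235 ≥ 5e-6
|T_{2}^{(2)} − T_{1}^{(1)}| = 0.1208840 ≥ 5e-6
|T_{3}^{(3)} − T_{2}^{(2)}| = 0.0067908 ≥ 5e-6
|T_{4}^{(4)} − T_{3}^{(3)}| = 0.0001292 ≥ 5e-6
|T_{5}^{(5)} − T_{4}^{(4)}| = 0.0000007 < 5e-6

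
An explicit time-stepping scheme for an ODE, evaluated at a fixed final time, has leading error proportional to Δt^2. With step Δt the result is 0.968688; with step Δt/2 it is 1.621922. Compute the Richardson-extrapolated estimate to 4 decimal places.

Extrapolated value = (4·A(Δt/2) − A(Δt)) / (4 − 1)
= (4·1.621922 − 0.968688) / 3
= 5.519000 / 3 = 1.839667

1.8397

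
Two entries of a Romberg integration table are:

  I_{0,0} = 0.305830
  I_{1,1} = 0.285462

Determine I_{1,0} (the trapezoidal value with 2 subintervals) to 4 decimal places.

0.2906

From I_{1,1} = (4·I_{1,0} − I_{0,0})/3, solve for I_{1,0}:
4·I_{1,0} = 3·0.285462 + 0.305830 = 1.162216
I_{1,0} = 0.290554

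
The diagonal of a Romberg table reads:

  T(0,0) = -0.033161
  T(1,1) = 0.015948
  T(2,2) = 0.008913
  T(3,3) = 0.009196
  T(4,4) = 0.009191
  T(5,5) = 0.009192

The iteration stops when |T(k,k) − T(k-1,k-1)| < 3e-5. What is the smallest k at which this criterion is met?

k = 4

|T(1,1) − T(0,0)| = 0.049109 ≥ 3e-5
|T(2,2) − T(1,1)| = 0.007035 ≥ 3e-5
|T(3,3) − T(2,2)| = 0.000283 ≥ 3e-5
|T(4,4) − T(3,3)| = 0.000005 < 3e-5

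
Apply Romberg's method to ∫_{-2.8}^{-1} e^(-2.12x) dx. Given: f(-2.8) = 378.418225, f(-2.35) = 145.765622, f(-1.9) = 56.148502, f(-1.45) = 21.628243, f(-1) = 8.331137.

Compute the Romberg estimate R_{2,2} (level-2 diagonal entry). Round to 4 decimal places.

174.7526

R_{0,0} (trapezoid, 1 panel, h=1.8000): 348.074426
R_{1,0} (trapezoid, 2 panels, h=0.9000): 224.570865
R_{2,0} (trapezoid, 4 panels, h=0.4500): 187.612672
R_{1,1} = 224.570865 + (224.570865 − 348.074426)/3 = 183.403011
R_{2,1} = 187.612672 + (187.612672 − 224.570865)/3 = 175.293274
R_{2,2} = 175.293274 + (175.293274 − 183.403011)/15 = 174.752625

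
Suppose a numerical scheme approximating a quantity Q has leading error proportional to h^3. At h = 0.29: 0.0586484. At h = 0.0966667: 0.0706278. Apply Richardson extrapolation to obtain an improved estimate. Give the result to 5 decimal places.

0.07109

Extrapolated value = (27·A(h/3) − A(h)) / (27 − 1)
= (27·0.0706278 − 0.0586484) / 26
= 1.8483022 / 26 = 0.0710885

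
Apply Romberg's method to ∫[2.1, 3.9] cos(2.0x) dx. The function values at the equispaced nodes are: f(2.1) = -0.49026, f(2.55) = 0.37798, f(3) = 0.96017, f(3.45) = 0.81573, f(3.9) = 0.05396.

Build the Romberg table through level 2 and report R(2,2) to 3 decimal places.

R(0,0) (trapezoid, 1 panel, h=1.8000): -0.39267
R(1,0) (trapezoid, 2 panels, h=0.9000): 0.66782
R(2,0) (trapezoid, 4 panels, h=0.4500): 0.87108
R(1,1) = 0.66782 + (0.66782 − (-0.39267))/3 = 1.02132
R(2,1) = 0.87108 + (0.87108 − 0.66782)/3 = 0.93883
R(2,2) = 0.93883 + (0.93883 − 1.02132)/15 = 0.93333

0.933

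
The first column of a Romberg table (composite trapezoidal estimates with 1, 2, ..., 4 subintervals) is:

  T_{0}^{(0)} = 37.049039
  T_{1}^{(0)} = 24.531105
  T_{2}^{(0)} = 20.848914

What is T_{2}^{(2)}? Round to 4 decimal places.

Richardson extrapolation on the trapezoidal column (denominator 4−1=3):
T_{1}^{(1)} = 24.531105 + (24.531105 − 37.049039)/3 = 20.358460
T_{2}^{(1)} = (4·20.848914 − 24.531105) / 3 = 19.621517
T_{2}^{(2)} = (16·19.621517 − 20.358460) / 15 = 19.572387

19.5724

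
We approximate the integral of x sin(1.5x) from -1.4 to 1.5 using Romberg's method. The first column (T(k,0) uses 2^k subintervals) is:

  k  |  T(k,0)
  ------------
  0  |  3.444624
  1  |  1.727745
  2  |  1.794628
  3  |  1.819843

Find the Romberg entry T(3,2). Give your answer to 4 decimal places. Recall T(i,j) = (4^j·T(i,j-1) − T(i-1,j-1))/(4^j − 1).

1.8290

Richardson extrapolation on the trapezoidal column (denominator 4−1=3):
T(2,1) = 1.794628 + (1.794628 − 1.727745)/3 = 1.816922
T(3,1) = 1.819843 + (1.819843 − 1.794628)/3 = 1.828248
T(3,2) = 1.828248 + (1.828248 − 1.816922)/15 = 1.829003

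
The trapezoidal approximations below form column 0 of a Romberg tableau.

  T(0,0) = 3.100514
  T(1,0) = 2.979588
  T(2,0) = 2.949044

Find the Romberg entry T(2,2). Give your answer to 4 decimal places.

2.9388

Richardson extrapolation on the trapezoidal column (denominator 4−1=3):
T(1,1) = (4·2.979588 − 3.100514) / 3 = 2.939279
T(2,1) = (4·2.949044 − 2.979588) / 3 = 2.938863
T(2,2) = 2.938863 + (2.938863 − 2.939279)/15 = 2.938835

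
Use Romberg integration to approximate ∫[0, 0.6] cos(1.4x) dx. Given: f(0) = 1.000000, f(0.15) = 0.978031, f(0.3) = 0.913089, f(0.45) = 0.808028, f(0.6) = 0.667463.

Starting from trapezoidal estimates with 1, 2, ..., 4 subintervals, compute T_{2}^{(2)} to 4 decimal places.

T_{0}^{(0)} (trapezoid, 1 panel, h=0.6000): 0.500239
T_{1}^{(0)} (trapezoid, 2 panels, h=0.3000): 0.524046
T_{2}^{(0)} (trapezoid, 4 panels, h=0.1500): 0.529932
T_{1}^{(1)} = 0.524046 + (0.524046 − 0.500239)/3 = 0.531982
T_{2}^{(1)} = 0.529932 + (0.529932 − 0.524046)/3 = 0.531894
T_{2}^{(2)} = 0.531894 + (0.531894 − 0.531982)/15 = 0.531888

0.5319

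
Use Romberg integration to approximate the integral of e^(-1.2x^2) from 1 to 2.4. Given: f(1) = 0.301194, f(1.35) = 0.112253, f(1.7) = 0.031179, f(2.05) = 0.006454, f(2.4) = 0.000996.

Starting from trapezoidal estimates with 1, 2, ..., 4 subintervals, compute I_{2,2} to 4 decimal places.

I_{0,0} (trapezoid, 1 panel, h=1.4000): 0.211533
I_{1,0} (trapezoid, 2 panels, h=0.7000): 0.127592
I_{2,0} (trapezoid, 4 panels, h=0.3500): 0.105343
I_{1,1} = 0.127592 + (0.127592 − 0.211533)/3 = 0.099612
I_{2,1} = 0.105343 + (0.105343 − 0.127592)/3 = 0.097927
I_{2,2} = 0.097927 + (0.097927 − 0.099612)/15 = 0.097815

0.0978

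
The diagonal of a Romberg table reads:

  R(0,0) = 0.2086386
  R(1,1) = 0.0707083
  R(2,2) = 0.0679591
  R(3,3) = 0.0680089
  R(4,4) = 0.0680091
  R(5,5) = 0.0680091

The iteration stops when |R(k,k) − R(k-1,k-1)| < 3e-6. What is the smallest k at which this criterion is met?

|R(1,1) − R(0,0)| = 0.1379303 ≥ 3e-6
|R(2,2) − R(1,1)| = 0.0027492 ≥ 3e-6
|R(3,3) − R(2,2)| = 0.0000498 ≥ 3e-6
|R(4,4) − R(3,3)| = 0.0000002 < 3e-6

k = 4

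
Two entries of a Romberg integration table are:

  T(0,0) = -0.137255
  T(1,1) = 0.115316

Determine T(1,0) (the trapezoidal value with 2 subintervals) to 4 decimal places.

0.0522

From T(1,1) = (4·T(1,0) − T(0,0))/3, solve for T(1,0):
4·T(1,0) = 3·0.115316 + (-0.137255) = 0.208693
T(1,0) = 0.052173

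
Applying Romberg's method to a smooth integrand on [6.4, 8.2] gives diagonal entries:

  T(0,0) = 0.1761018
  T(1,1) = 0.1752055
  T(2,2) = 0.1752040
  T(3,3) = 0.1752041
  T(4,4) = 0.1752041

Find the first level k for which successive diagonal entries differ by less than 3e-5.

|T(1,1) − T(0,0)| = 0.0008963 ≥ 3e-5
|T(2,2) − T(1,1)| = 0.0000015 < 3e-5

k = 2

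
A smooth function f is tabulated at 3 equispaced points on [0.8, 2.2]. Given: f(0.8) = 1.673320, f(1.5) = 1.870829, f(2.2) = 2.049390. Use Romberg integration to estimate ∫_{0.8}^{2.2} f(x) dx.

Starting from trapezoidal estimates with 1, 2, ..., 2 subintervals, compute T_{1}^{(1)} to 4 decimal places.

T_{0}^{(0)} (trapezoid, 1 panel, h=1.4000): 2.605897
T_{1}^{(0)} (trapezoid, 2 panels, h=0.7000): 2.612529
T_{1}^{(1)} = 2.612529 + (2.612529 − 2.605897)/3 = 2.614740

2.6147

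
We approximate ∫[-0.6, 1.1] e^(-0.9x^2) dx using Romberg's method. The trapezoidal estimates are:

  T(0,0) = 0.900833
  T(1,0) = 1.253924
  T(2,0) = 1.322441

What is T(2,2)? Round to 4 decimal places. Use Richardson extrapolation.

Richardson extrapolation on the trapezoidal column (denominator 4−1=3):
T(1,1) = 1.253924 + (1.253924 − 0.900833)/3 = 1.371621
T(2,1) = (4·1.322441 − 1.253924) / 3 = 1.345280
T(2,2) = 1.345280 + (1.345280 − 1.371621)/15 = 1.343524
(Column j=1 coincides with Simpson's rule on the same nodes.)

1.3435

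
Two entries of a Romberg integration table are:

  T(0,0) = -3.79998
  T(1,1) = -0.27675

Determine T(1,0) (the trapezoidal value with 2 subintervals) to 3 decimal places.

-1.158

From T(1,1) = (4·T(1,0) − T(0,0))/3, solve for T(1,0):
4·T(1,0) = 3·(-0.27675) + (-3.79998) = -4.63023
T(1,0) = -1.15756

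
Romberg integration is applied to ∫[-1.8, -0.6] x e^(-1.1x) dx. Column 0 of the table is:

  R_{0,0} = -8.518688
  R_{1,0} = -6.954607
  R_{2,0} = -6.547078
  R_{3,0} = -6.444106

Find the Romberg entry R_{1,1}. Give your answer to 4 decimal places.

Richardson extrapolation on the trapezoidal column (denominator 4−1=3):
R_{1,1} = -6.954607 + (-6.954607 − (-8.518688))/3 = -6.433247

-6.4332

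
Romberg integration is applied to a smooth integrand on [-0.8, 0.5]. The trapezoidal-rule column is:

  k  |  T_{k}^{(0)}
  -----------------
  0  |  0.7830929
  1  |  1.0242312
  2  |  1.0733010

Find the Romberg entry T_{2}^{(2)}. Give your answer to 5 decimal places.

T_{1}^{(1)} = (4·1.0242312 − 0.7830929) / 3 = 1.1046106
T_{2}^{(1)} = 1.0733010 + (1.0733010 − 1.0242312)/3 = 1.0896576
T_{2}^{(2)} = 1.0896576 + (1.0896576 − 1.1046106)/15 = 1.0886607

1.08866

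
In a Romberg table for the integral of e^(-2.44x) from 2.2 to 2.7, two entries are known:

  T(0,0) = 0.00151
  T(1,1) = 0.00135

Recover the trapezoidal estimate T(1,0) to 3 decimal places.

From T(1,1) = (4·T(1,0) − T(0,0))/3, solve for T(1,0):
4·T(1,0) = 3·0.00135 + 0.00151 = 0.00556
T(1,0) = 0.00139

0.001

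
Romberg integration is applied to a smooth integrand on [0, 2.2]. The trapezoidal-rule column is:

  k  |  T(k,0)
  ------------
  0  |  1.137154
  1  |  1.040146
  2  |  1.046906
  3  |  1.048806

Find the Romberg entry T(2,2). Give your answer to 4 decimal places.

T(1,1) = (4·1.040146 − 1.137154) / 3 = 1.007810
T(2,1) = 1.046906 + (1.046906 − 1.040146)/3 = 1.049159
T(2,2) = 1.049159 + (1.049159 − 1.007810)/15 = 1.051916

1.0519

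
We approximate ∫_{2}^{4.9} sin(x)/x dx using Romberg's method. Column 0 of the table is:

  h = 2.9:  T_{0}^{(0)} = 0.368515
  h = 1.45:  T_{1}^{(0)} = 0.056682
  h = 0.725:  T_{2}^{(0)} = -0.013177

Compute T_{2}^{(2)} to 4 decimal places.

-0.0357

T_{1}^{(1)} = (4·0.056682 − 0.368515) / 3 = -0.047262
T_{2}^{(1)} = -0.013177 + (-0.013177 − 0.056682)/3 = -0.036463
T_{2}^{(2)} = -0.036463 + (-0.036463 − (-0.047262))/15 = -0.035743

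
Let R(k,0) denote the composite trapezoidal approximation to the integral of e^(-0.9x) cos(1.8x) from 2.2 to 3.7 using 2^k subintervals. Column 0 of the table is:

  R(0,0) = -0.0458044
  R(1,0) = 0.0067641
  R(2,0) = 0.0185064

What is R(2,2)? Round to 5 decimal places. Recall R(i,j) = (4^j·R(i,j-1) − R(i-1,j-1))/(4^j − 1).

0.02230

R(1,1) = 0.0067641 + (0.0067641 − (-0.0458044))/3 = 0.0242869
R(2,1) = 0.0185064 + (0.0185064 − 0.0067641)/3 = 0.0224205
R(2,2) = (16·0.0224205 − 0.0242869) / 15 = 0.0222961
(Column j=1 coincides with Simpson's rule on the same nodes.)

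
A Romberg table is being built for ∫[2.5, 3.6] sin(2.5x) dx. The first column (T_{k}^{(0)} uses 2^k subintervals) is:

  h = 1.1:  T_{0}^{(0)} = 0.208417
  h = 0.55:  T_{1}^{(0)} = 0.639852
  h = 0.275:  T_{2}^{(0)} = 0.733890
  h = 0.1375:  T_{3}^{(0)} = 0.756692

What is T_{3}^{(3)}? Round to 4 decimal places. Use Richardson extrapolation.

Richardson extrapolation on the trapezoidal column (denominator 4−1=3):
T_{1}^{(1)} = (4·0.639852 − 0.208417) / 3 = 0.783664
T_{2}^{(1)} = (4·0.733890 − 0.639852) / 3 = 0.765236
T_{3}^{(1)} = 0.756692 + (0.756692 − 0.733890)/3 = 0.764293
T_{2}^{(2)} = (16·0.765236 − 0.783664) / 15 = 0.764007
T_{3}^{(2)} = 0.764293 + (0.764293 − 0.765236)/15 = 0.764230
T_{3}^{(3)} = 0.764230 + (0.764230 − 0.764007)/63 = 0.764234

0.7642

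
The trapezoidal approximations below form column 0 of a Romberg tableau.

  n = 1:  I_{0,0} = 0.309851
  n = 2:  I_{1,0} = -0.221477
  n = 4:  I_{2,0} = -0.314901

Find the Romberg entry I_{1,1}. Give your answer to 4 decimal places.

-0.3986

Richardson extrapolation on the trapezoidal column (denominator 4−1=3):
I_{1,1} = -0.221477 + (-0.221477 − 0.309851)/3 = -0.398586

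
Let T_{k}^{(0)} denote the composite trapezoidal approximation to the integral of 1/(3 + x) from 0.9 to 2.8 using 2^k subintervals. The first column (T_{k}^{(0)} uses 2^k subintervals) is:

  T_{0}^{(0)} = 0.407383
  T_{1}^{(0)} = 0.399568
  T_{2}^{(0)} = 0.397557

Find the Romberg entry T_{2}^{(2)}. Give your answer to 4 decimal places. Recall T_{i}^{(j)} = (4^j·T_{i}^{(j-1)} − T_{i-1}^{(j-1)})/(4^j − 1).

0.3969

Richardson extrapolation on the trapezoidal column (denominator 4−1=3):
T_{1}^{(1)} = 0.399568 + (0.399568 − 0.407383)/3 = 0.396963
T_{2}^{(1)} = (4·0.397557 − 0.399568) / 3 = 0.396887
T_{2}^{(2)} = (16·0.396887 − 0.396963) / 15 = 0.396882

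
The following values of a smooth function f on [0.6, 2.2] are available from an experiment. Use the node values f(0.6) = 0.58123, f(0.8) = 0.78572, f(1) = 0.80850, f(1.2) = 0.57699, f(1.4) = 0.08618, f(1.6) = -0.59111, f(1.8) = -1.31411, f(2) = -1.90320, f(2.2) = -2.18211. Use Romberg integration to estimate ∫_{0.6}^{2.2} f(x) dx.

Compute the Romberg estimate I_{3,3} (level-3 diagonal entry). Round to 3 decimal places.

-0.465

I_{0,0} (trapezoid, 1 panel, h=1.6000): -1.28070
I_{1,0} (trapezoid, 2 panels, h=0.8000): -0.57141
I_{2,0} (trapezoid, 4 panels, h=0.4000): -0.48795
I_{3,0} (trapezoid, 8 panels, h=0.2000): -0.47029
I_{1,1} = -0.57141 + (-0.57141 − (-1.28070))/3 = -0.33498
I_{2,1} = -0.48795 + (-0.48795 − (-0.57141))/3 = -0.46013
I_{3,1} = -0.47029 + (-0.47029 − (-0.48795))/3 = -0.46440
I_{2,2} = -0.46013 + (-0.46013 − (-0.33498))/15 = -0.46847
I_{3,2} = -0.46440 + (-0.46440 − (-0.46013))/15 = -0.46468
I_{3,3} = -0.46468 + (-0.46468 − (-0.46847))/63 = -0.46462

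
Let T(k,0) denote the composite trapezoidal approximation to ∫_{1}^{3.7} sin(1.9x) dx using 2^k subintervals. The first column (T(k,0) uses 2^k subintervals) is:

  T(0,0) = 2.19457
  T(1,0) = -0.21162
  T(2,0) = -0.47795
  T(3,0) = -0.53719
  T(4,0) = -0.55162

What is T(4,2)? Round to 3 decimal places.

T(3,1) = (4·(-0.53719) − (-0.47795)) / 3 = -0.55694
T(4,1) = -0.55162 + (-0.55162 − (-0.53719))/3 = -0.55643
T(4,2) = -0.55643 + (-0.55643 − (-0.55694))/15 = -0.55640
(Column j=1 coincides with Simpson's rule on the same nodes.)

-0.556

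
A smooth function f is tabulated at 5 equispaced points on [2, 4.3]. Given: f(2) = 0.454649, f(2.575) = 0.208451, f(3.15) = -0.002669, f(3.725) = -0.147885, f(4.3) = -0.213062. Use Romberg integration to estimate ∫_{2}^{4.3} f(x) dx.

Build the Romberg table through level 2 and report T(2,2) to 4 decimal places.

0.0919

T(0,0) (trapezoid, 1 panel, h=2.3000): 0.277825
T(1,0) (trapezoid, 2 panels, h=1.1500): 0.135843
T(2,0) (trapezoid, 4 panels, h=0.5750): 0.102747
T(1,1) = 0.135843 + (0.135843 − 0.277825)/3 = 0.088516
T(2,1) = 0.102747 + (0.102747 − 0.135843)/3 = 0.091715
T(2,2) = 0.091715 + (0.091715 − 0.088516)/15 = 0.091928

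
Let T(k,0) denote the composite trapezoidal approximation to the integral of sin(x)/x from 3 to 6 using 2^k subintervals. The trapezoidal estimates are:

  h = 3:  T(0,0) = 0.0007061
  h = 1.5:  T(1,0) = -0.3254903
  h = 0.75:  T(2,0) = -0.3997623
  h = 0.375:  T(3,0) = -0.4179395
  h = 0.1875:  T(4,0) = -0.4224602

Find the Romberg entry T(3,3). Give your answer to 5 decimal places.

T(1,1) = (4·(-0.3254903) − 0.0007061) / 3 = -0.4342224
T(2,1) = -0.3997623 + (-0.3997623 − (-0.3254903))/3 = -0.4245196
T(3,1) = (4·(-0.4179395) − (-0.3997623)) / 3 = -0.4239986
T(2,2) = -0.4245196 + (-0.4245196 − (-0.4342224))/15 = -0.4238727
T(3,2) = (16·(-0.4239986) − (-0.4245196)) / 15 = -0.4239639
T(3,3) = -0.4239639 + (-0.4239639 − (-0.4238727))/63 = -0.4239653

-0.42397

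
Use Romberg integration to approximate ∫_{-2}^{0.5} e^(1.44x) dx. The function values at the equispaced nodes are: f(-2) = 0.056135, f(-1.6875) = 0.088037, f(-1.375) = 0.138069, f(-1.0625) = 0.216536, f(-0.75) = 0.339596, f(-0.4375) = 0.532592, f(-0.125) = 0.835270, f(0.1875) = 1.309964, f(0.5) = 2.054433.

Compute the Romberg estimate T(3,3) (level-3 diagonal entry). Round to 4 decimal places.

T(0,0) (trapezoid, 1 panel, h=2.5000): 2.638210
T(1,0) (trapezoid, 2 panels, h=1.2500): 1.743600
T(2,0) (trapezoid, 4 panels, h=0.6250): 1.480137
T(3,0) (trapezoid, 8 panels, h=0.3125): 1.411046
T(1,1) = 1.743600 + (1.743600 − 2.638210)/3 = 1.445397
T(2,1) = 1.480137 + (1.480137 − 1.743600)/3 = 1.392316
T(3,1) = 1.411046 + (1.411046 − 1.480137)/3 = 1.388016
T(2,2) = 1.392316 + (1.392316 − 1.445397)/15 = 1.388777
T(3,2) = 1.388016 + (1.388016 − 1.392316)/15 = 1.387729
T(3,3) = 1.387729 + (1.387729 − 1.388777)/63 = 1.387712

1.3877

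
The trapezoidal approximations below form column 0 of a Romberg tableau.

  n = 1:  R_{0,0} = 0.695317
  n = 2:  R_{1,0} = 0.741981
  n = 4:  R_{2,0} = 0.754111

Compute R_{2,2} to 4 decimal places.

Richardson extrapolation on the trapezoidal column (denominator 4−1=3):
R_{1,1} = 0.741981 + (0.741981 − 0.695317)/3 = 0.757536
R_{2,1} = (4·0.754111 − 0.741981) / 3 = 0.758154
R_{2,2} = 0.758154 + (0.758154 − 0.757536)/15 = 0.758195

0.7582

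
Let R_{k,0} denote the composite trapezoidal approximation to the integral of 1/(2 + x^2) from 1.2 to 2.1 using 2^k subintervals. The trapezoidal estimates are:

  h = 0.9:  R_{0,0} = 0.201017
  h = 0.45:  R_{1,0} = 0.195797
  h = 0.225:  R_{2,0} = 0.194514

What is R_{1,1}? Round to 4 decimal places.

Richardson extrapolation on the trapezoidal column (denominator 4−1=3):
R_{1,1} = 0.195797 + (0.195797 − 0.201017)/3 = 0.194057

0.1941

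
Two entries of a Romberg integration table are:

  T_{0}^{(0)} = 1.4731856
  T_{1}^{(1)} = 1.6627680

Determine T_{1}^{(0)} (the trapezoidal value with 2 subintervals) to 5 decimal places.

1.61537

From T_{1}^{(1)} = (4·T_{1}^{(0)} − T_{0}^{(0)})/3, solve for T_{1}^{(0)}:
4·T_{1}^{(0)} = 3·1.6627680 + 1.4731856 = 6.4614896
T_{1}^{(0)} = 1.6153724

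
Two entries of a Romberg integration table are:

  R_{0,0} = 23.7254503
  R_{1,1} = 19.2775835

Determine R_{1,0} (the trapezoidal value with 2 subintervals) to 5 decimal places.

From R_{1,1} = (4·R_{1,0} − R_{0,0})/3, solve for R_{1,0}:
4·R_{1,0} = 3·19.2775835 + 23.7254503 = 81.5582008
R_{1,0} = 20.3895502

20.38955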